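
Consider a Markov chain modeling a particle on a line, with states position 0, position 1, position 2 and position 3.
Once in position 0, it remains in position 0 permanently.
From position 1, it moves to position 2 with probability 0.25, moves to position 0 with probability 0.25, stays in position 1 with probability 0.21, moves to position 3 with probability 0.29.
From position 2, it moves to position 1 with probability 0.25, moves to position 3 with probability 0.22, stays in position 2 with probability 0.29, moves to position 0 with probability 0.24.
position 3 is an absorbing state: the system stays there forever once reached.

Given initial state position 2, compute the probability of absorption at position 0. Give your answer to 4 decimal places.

0.5058

Let h(s) be the probability of absorption at position 0 starting from transient state s. Then h(position 0) = 1 and h(position 3) = 0. By first-step analysis:
h(position 1) = 0.25·1 + 0.21·h(position 1) + 0.25·h(position 2) + 0.29·0
h(position 2) = 0.24·1 + 0.25·h(position 1) + 0.29·h(position 2) + 0.22·0
Solving: h(position 1) = 0.4765, h(position 2) = 0.5058.
Starting from position 2, the probability is 0.5058.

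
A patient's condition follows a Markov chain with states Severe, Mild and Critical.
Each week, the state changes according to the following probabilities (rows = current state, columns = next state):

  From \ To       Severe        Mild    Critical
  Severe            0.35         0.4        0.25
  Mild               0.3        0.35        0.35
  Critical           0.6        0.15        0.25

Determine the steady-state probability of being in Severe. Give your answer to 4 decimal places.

0.4047

Let the stationary distribution be π with π = πP and π_1 + π_2 + π_3 = 1.
π_1 = 0.35·π_1 + 0.3·π_2 + 0.6·π_3
π_2 = 0.4·π_1 + 0.35·π_2 + 0.15·π_3
Solving with the normalization constraint gives π = (0.4047, 0.3140, 0.2814).
So the stationary probability of Severe is 0.4047.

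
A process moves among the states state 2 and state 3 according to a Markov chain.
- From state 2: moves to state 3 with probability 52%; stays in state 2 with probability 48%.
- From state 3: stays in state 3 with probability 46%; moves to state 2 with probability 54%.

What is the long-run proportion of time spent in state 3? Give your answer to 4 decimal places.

0.4906

Let the stationary distribution be π with π = πP and π_1 + π_2 = 1.
π_1 = 0.48·π_1 + 0.54·π_2
Solving with the normalization constraint gives π = (0.5094, 0.4906).
So the stationary probability of state 3 is 0.4906.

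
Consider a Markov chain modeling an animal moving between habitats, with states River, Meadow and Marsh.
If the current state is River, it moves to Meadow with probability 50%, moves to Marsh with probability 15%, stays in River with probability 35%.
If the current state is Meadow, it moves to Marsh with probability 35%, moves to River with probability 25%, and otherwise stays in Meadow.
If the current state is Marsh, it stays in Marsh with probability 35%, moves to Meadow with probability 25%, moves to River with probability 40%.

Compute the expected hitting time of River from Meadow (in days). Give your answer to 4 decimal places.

Let t(s) be the expected number of days to first reach River from state s, with t(River) = 0. Conditioning on the first day:
t(Meadow) = 1 + 0.4·t(Meadow) + 0.35·t(Marsh)
t(Marsh) = 1 + 0.25·t(Meadow) + 0.35·t(Marsh)
Solving: t(Meadow) = 3.3058, t(Marsh) = 2.8099.
Expected days from Meadow to River: 3.3058.

3.3058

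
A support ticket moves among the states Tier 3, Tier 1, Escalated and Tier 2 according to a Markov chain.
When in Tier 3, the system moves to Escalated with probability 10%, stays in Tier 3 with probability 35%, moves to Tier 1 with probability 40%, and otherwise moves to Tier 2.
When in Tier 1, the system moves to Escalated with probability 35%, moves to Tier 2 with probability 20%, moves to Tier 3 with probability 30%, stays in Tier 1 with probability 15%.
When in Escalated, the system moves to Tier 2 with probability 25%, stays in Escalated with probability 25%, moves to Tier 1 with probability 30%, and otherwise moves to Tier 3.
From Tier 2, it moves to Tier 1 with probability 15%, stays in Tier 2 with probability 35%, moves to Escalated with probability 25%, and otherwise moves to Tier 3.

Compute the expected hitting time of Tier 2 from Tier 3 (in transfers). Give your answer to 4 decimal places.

Let t(s) be the expected number of transfers to first reach Tier 2 from state s, with t(Tier 2) = 0. Conditioning on the first transfer:
t(Tier 3) = 1 + 0.35·t(Tier 3) + 0.4·t(Tier 1) + 0.1·t(Escalated)
t(Tier 1) = 1 + 0.3·t(Tier 3) + 0.15·t(Tier 1) + 0.35·t(Escalated)
t(Escalated) = 1 + 0.2·t(Tier 3) + 0.3·t(Tier 1) + 0.25·t(Escalated)
Solving: t(Tier 3) = 5.3803, t(Tier 1) = 5.0464, t(Escalated) = 4.7866.
Expected transfers from Tier 3 to Tier 2: 5.3803.

5.3803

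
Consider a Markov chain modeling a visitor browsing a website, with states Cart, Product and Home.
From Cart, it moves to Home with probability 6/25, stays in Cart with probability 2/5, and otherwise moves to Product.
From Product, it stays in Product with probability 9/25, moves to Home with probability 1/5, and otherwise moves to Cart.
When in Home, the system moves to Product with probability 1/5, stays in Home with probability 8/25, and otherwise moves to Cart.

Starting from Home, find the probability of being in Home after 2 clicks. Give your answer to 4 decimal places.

Sum over the intermediate state after 1 click:
P = P(Home→Cart)·P(Cart→Home) + P(Home→Product)·P(Product→Home) + P(Home→Home)·P(Home→Home)
  = 0.48×0.24 + 0.2×0.2 + 0.32×0.32
  = 0.1152 + 0.0400 + 0.1024 = 0.2576

0.2576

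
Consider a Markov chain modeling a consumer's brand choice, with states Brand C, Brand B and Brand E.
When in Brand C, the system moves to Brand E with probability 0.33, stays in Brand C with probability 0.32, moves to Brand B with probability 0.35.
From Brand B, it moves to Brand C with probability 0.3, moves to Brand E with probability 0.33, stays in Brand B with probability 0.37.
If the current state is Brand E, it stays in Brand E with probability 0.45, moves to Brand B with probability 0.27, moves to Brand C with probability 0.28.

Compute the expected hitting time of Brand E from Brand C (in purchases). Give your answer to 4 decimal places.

Let t(s) be the expected number of purchases to first reach Brand E from state s, with t(Brand E) = 0. Conditioning on the first purchase:
t(Brand C) = 1 + 0.32·t(Brand C) + 0.35·t(Brand B)
t(Brand B) = 1 + 0.3·t(Brand C) + 0.37·t(Brand B)
Solving: t(Brand C) = 3.0303, t(Brand B) = 3.0303.
Expected purchases from Brand C to Brand E: 3.0303.

3.0303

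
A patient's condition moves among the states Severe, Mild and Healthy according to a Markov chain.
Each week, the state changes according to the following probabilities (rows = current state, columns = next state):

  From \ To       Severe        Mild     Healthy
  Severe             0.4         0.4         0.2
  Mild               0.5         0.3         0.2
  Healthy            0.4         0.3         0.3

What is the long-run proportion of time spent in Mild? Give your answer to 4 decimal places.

Let the stationary distribution be π with π = πP and π_1 + π_2 + π_3 = 1.
π_1 = 0.4·π_1 + 0.5·π_2 + 0.4·π_3
π_2 = 0.4·π_1 + 0.3·π_2 + 0.3·π_3
Solving with the normalization constraint gives π = (0.4343, 0.3434, 0.2222).
So the stationary probability of Mild is 0.3434.

0.3434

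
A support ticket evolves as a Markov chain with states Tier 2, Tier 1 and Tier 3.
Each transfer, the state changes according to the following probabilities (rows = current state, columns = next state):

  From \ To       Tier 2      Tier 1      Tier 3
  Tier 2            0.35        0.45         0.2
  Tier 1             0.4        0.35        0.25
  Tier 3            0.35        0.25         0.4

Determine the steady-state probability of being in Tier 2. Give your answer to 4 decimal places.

0.3680

Let the stationary distribution be π with π = πP and π_1 + π_2 + π_3 = 1.
π_1 = 0.35·π_1 + 0.4·π_2 + 0.35·π_3
π_2 = 0.45·π_1 + 0.35·π_2 + 0.25·π_3
Solving with the normalization constraint gives π = (0.3680, 0.3596, 0.2725).
So the stationary probability of Tier 2 is 0.3680.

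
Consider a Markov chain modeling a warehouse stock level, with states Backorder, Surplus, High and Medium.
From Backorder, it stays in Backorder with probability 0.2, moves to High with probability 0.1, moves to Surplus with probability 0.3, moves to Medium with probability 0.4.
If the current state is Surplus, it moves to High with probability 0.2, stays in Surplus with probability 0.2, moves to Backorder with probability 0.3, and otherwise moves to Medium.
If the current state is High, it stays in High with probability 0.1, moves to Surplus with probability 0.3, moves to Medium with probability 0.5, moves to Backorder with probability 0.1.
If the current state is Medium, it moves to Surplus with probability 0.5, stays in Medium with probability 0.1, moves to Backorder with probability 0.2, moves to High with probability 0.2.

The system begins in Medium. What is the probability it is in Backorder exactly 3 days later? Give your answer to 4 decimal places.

Propagate the distribution vector 3 days from Medium.
After 0 days: (0.0000, 0.0000, 0.0000, 1.0000)
After 1 day: (0.2000, 0.5000, 0.2000, 0.1000)
After 2 days: (0.2300, 0.2700, 0.1600, 0.3400)
After 3 days: (0.2110, 0.3410, 0.1610, 0.2870)
P(in Backorder after 3 days) = 0.2110

0.2110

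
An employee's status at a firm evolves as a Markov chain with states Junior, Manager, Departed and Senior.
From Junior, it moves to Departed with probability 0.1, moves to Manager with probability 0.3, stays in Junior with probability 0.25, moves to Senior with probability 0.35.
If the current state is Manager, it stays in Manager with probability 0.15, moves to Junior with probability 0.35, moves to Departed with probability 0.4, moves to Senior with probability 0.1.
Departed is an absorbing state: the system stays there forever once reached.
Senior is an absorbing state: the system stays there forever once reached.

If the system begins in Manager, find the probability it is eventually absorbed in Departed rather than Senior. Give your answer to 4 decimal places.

Let h(s) be the probability of absorption at Departed starting from transient state s. Then h(Departed) = 1 and h(Senior) = 0. By first-step analysis:
h(Junior) = 0.25·h(Junior) + 0.3·h(Manager) + 0.1·1 + 0.35·0
h(Manager) = 0.35·h(Junior) + 0.15·h(Manager) + 0.4·1 + 0.1·0
Solving: h(Junior) = 0.3850, h(Manager) = 0.6291.
Starting from Manager, the probability is 0.6291.

0.6291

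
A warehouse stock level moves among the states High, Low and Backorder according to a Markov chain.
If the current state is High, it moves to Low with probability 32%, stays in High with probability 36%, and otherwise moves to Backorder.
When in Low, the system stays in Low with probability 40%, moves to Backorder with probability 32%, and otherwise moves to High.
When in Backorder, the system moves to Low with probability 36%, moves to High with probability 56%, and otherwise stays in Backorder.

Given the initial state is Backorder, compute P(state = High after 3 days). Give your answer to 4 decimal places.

0.3920

Propagate the distribution vector 3 days from Backorder.
After 0 days: (0.0000, 0.0000, 1.0000)
After 1 day: (0.5600, 0.3600, 0.0800)
After 2 days: (0.3472, 0.3520, 0.3008)
After 3 days: (0.3920, 0.3602, 0.2478)
P(in High after 3 days) = 0.3920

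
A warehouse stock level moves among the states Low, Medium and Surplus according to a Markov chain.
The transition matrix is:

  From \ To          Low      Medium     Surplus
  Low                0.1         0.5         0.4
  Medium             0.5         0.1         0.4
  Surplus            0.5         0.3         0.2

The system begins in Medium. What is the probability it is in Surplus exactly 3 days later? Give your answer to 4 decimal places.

Propagate the distribution vector 3 days from Medium.
After 0 days: (0.0000, 1.0000, 0.0000)
After 1 day: (0.5000, 0.1000, 0.4000)
After 2 days: (0.3000, 0.3800, 0.3200)
After 3 days: (0.3800, 0.2840, 0.3360)
P(in Surplus after 3 days) = 0.3360

0.3360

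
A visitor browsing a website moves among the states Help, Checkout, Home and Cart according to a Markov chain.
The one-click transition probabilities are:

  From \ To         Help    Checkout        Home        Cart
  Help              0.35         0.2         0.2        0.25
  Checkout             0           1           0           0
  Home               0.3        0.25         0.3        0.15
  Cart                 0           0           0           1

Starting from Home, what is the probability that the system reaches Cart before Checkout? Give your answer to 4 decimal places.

0.4367

Let h(s) be the probability of absorption at Cart starting from transient state s. Then h(Cart) = 1 and h(Checkout) = 0. By first-step analysis:
h(Help) = 0.35·h(Help) + 0.2·0 + 0.2·h(Home) + 0.25·1
h(Home) = 0.3·h(Help) + 0.25·0 + 0.3·h(Home) + 0.15·1
Solving: h(Help) = 0.5190, h(Home) = 0.4367.
Starting from Home, the probability is 0.4367.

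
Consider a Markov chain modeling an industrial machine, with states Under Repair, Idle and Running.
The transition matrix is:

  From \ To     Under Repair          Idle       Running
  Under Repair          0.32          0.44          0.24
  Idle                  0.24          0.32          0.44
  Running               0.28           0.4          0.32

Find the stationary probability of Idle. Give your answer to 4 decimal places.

0.3806

Let the stationary distribution be π with π = πP and π_1 + π_2 + π_3 = 1.
π_1 = 0.32·π_1 + 0.24·π_2 + 0.28·π_3
π_2 = 0.44·π_1 + 0.32·π_2 + 0.4·π_3
Solving with the normalization constraint gives π = (0.2758, 0.3806, 0.3436).
So the stationary probability of Idle is 0.3806.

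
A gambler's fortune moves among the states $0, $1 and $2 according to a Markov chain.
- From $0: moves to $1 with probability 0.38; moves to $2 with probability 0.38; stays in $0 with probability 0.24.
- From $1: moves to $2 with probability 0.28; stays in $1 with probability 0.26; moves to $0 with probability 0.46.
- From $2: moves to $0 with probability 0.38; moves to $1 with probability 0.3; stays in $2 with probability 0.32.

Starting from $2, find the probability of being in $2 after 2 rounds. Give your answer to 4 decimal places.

0.3308

Sum over the intermediate state after 1 round:
P = P($2→$0)·P($0→$2) + P($2→$1)·P($1→$2) + P($2→$2)·P($2→$2)
  = 0.38×0.38 + 0.3×0.28 + 0.32×0.32
  = 0.1444 + 0.0840 + 0.1024 = 0.3308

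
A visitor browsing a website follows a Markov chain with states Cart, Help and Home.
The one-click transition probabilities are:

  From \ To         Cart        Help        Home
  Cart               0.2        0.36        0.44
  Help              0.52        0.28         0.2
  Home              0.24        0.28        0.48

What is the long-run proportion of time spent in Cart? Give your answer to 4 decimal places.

Let the stationary distribution be π with π = πP and π_1 + π_2 + π_3 = 1.
π_1 = 0.2·π_1 + 0.52·π_2 + 0.24·π_3
π_2 = 0.36·π_1 + 0.28·π_2 + 0.28·π_3
Solving with the normalization constraint gives π = (0.3129, 0.3050, 0.3821).
So the stationary probability of Cart is 0.3129.

0.3129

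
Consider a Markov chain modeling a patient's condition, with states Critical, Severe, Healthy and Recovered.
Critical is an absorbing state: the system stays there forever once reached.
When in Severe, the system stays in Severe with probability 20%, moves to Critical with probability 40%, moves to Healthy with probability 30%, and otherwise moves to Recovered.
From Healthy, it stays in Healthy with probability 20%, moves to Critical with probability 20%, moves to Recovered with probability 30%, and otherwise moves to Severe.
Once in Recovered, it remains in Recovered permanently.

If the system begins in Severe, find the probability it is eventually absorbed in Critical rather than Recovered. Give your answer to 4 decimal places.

0.6909

Let h(s) be the probability of absorption at Critical starting from transient state s. Then h(Critical) = 1 and h(Recovered) = 0. By first-step analysis:
h(Severe) = 0.4·1 + 0.2·h(Severe) + 0.3·h(Healthy) + 0.1·0
h(Healthy) = 0.2·1 + 0.3·h(Severe) + 0.2·h(Healthy) + 0.3·0
Solving: h(Severe) = 0.6909, h(Healthy) = 0.5091.
Starting from Severe, the probability is 0.6909.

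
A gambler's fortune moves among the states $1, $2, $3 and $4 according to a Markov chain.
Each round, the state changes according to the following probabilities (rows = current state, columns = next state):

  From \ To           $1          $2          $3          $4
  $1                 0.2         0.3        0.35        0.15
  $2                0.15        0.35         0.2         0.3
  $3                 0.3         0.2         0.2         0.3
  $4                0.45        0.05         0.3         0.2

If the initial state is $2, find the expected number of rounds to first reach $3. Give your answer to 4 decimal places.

3.8584

Let t(s) be the expected number of rounds to first reach $3 from state s, with t($3) = 0. Conditioning on the first round:
t($1) = 1 + 0.2·t($1) + 0.3·t($2) + 0.15·t($4)
t($2) = 1 + 0.15·t($1) + 0.35·t($2) + 0.3·t($4)
t($4) = 1 + 0.45·t($1) + 0.05·t($2) + 0.2·t($4)
Solving: t($1) = 3.3274, t($2) = 3.8584, t($4) = 3.3628.
Expected rounds from $2 to $3: 3.8584.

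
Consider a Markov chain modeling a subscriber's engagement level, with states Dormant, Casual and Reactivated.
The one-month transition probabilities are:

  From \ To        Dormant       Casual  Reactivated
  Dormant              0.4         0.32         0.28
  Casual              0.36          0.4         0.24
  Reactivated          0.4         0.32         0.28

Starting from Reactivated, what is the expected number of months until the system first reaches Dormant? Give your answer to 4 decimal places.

2.5901

Let t(s) be the expected number of months to first reach Dormant from state s, with t(Dormant) = 0. Conditioning on the first month:
t(Casual) = 1 + 0.4·t(Casual) + 0.24·t(Reactivated)
t(Reactivated) = 1 + 0.32·t(Casual) + 0.28·t(Reactivated)
Solving: t(Casual) = 2.7027, t(Reactivated) = 2.5901.
Expected months from Reactivated to Dormant: 2.5901.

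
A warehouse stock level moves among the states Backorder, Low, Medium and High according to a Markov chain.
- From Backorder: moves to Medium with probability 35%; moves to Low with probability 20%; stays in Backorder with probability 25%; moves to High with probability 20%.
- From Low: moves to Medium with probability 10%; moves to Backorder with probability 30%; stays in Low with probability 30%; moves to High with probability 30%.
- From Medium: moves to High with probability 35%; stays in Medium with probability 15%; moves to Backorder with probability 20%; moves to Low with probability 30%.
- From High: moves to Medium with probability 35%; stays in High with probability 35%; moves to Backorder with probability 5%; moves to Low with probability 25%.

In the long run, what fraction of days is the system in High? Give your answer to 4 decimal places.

Let the stationary distribution be π with π = πP and π_1 + π_2 + π_3 + π_4 = 1.
π_1 = 0.25·π_1 + 0.3·π_2 + 0.2·π_3 + 0.05·π_4
π_2 = 0.2·π_1 + 0.3·π_2 + 0.3·π_3 + 0.25·π_4
π_3 = 0.35·π_1 + 0.1·π_2 + 0.15·π_3 + 0.35·π_4
Solving with the normalization constraint gives π = (0.1898, 0.2656, 0.2363, 0.3082).
So the stationary probability of High is 0.3082.

0.3082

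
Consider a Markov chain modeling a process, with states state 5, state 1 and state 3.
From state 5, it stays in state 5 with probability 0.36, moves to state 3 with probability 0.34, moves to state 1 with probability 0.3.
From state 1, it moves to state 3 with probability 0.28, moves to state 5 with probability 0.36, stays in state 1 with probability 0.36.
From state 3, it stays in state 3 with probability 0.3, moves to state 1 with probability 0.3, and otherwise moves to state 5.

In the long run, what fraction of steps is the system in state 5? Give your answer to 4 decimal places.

Let the stationary distribution be π with π = πP and π_1 + π_2 + π_3 = 1.
π_1 = 0.36·π_1 + 0.36·π_2 + 0.4·π_3
π_2 = 0.3·π_1 + 0.36·π_2 + 0.3·π_3
Solving with the normalization constraint gives π = (0.3723, 0.3191, 0.3085).
So the stationary probability of state 5 is 0.3723.

0.3723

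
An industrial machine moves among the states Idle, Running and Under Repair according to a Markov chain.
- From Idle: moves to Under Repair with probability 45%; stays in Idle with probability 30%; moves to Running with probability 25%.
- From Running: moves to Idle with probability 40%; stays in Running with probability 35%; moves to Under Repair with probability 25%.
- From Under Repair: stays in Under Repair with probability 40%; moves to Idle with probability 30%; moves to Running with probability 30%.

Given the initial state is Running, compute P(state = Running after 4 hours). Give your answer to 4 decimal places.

Propagate the distribution vector 4 hours from Running.
After 0 hours: (0.0000, 1.0000, 0.0000)
After 1 hour: (0.4000, 0.3500, 0.2500)
After 2 hours: (0.3350, 0.2975, 0.3675)
After 3 hours: (0.3298, 0.2981, 0.3721)
After 4 hours: (0.3298, 0.2984, 0.3718)
P(in Running after 4 hours) = 0.2984

0.2984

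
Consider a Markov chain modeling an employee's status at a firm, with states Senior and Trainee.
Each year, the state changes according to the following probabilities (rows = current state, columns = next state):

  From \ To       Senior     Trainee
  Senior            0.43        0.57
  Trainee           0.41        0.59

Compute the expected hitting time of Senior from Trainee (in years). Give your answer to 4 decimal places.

2.4390

Let t(s) be the expected number of years to first reach Senior from state s, with t(Senior) = 0. Conditioning on the first year:
t(Trainee) = 1 + 0.59·t(Trainee)
Solving: t(Trainee) = 2.4390.
Expected years from Trainee to Senior: 2.4390.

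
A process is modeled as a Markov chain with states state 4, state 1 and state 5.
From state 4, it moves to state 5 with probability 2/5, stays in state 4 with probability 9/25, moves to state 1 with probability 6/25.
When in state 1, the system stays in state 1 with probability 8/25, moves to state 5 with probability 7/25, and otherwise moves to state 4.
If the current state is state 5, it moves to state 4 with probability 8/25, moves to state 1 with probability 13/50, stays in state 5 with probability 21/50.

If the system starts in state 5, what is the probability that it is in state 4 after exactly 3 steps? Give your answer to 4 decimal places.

Propagate the distribution vector 3 steps from state 5.
After 0 steps: (0.0000, 0.0000, 1.0000)
After 1 step: (0.3200, 0.2600, 0.4200)
After 2 steps: (0.3536, 0.2692, 0.3772)
After 3 steps: (0.3557, 0.2691, 0.3752)
P(in state 4 after 3 steps) = 0.3557

0.3557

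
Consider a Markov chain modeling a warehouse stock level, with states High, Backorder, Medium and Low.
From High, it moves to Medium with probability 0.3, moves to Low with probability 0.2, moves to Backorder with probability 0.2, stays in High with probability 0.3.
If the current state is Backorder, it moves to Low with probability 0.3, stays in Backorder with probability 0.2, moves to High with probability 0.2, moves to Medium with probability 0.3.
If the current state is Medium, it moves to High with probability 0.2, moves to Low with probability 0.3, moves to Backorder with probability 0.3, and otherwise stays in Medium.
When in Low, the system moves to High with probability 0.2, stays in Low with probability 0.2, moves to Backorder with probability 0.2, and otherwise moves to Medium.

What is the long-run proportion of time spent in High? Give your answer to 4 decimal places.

0.2222

Let the stationary distribution be π with π = πP and π_1 + π_2 + π_3 + π_4 = 1.
π_1 = 0.3·π_1 + 0.2·π_2 + 0.2·π_3 + 0.2·π_4
π_2 = 0.2·π_1 + 0.2·π_2 + 0.3·π_3 + 0.2·π_4
π_3 = 0.3·π_1 + 0.3·π_2 + 0.2·π_3 + 0.4·π_4
Solving with the normalization constraint gives π = (0.2222, 0.2296, 0.2957, 0.2525).
So the stationary probability of High is 0.2222.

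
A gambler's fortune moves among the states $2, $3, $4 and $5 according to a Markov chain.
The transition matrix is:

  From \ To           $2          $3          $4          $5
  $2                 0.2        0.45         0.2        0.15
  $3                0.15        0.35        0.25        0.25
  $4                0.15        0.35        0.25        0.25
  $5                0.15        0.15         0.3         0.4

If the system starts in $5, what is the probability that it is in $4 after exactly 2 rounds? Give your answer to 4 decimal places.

0.2625

Propagate the distribution vector 2 rounds from $5.
After 0 rounds: (0.0000, 0.0000, 0.0000, 1.0000)
After 1 round: (0.1500, 0.1500, 0.3000, 0.4000)
After 2 rounds: (0.1575, 0.2850, 0.2625, 0.2950)
P(in $4 after 2 rounds) = 0.2625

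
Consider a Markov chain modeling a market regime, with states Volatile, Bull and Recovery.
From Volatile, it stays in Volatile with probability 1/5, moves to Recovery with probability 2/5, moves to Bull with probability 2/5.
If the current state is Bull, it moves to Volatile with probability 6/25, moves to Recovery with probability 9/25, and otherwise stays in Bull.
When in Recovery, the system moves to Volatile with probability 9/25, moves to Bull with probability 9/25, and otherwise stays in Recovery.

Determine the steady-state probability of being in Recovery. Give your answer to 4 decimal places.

0.3433

Let the stationary distribution be π with π = πP and π_1 + π_2 + π_3 = 1.
π_1 = 0.2·π_1 + 0.24·π_2 + 0.36·π_3
π_2 = 0.4·π_1 + 0.4·π_2 + 0.36·π_3
Solving with the normalization constraint gives π = (0.2704, 0.3863, 0.3433).
So the stationary probability of Recovery is 0.3433.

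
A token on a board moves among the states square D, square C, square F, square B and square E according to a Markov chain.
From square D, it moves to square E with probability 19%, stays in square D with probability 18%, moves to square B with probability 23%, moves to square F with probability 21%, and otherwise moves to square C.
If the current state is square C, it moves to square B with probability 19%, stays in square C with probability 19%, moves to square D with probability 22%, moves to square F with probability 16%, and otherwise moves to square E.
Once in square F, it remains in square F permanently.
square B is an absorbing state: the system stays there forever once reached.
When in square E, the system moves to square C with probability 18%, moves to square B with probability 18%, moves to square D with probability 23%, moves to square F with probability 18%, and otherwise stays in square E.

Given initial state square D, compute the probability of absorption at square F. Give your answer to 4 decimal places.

Let h(s) be the probability of absorption at square F starting from transient state s. Then h(square F) = 1 and h(square B) = 0. By first-step analysis:
h(square D) = 0.18·h(square D) + 0.19·h(square C) + 0.21·1 + 0.23·0 + 0.19·h(square E)
h(square C) = 0.22·h(square D) + 0.19·h(square C) + 0.16·1 + 0.19·0 + 0.24·h(square E)
h(square E) = 0.23·h(square D) + 0.18·h(square C) + 0.18·1 + 0.18·0 + 0.23·h(square E)
Solving: h(square D) = 0.4782, h(square C) = 0.4717, h(square E) = 0.4869.
Starting from square D, the probability is 0.4782.

0.4782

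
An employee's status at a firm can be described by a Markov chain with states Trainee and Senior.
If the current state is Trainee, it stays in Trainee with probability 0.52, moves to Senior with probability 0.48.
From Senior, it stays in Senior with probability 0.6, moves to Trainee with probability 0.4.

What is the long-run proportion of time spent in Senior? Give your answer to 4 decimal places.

0.5455

Let the stationary distribution be π with π = πP and π_1 + π_2 = 1.
π_1 = 0.52·π_1 + 0.4·π_2
Solving with the normalization constraint gives π = (0.4545, 0.5455).
So the stationary probability of Senior is 0.5455.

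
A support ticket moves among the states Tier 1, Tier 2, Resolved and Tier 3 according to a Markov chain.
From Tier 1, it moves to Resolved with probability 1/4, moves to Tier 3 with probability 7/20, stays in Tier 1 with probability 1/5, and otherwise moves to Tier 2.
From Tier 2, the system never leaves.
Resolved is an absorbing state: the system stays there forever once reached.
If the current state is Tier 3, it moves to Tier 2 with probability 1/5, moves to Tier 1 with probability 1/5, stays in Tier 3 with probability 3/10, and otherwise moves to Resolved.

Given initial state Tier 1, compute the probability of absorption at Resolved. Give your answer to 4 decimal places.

Let h(s) be the probability of absorption at Resolved starting from transient state s. Then h(Resolved) = 1 and h(Tier 2) = 0. By first-step analysis:
h(Tier 1) = 0.2·h(Tier 1) + 0.2·0 + 0.25·1 + 0.35·h(Tier 3)
h(Tier 3) = 0.2·h(Tier 1) + 0.2·0 + 0.3·1 + 0.3·h(Tier 3)
Solving: h(Tier 1) = 0.5714, h(Tier 3) = 0.5918.
Starting from Tier 1, the probability is 0.5714.

0.5714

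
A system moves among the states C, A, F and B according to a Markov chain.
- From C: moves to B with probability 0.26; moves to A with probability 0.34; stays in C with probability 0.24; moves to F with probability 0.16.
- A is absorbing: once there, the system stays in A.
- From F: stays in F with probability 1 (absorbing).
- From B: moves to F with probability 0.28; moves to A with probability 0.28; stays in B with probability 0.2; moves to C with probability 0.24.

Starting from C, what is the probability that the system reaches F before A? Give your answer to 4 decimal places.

Let h(s) be the probability of absorption at F starting from transient state s. Then h(F) = 1 and h(A) = 0. By first-step analysis:
h(C) = 0.24·h(C) + 0.34·0 + 0.16·1 + 0.26·h(B)
h(B) = 0.24·h(C) + 0.28·0 + 0.28·1 + 0.2·h(B)
Solving: h(C) = 0.3680, h(B) = 0.4604.
Starting from C, the probability is 0.3680.

0.3680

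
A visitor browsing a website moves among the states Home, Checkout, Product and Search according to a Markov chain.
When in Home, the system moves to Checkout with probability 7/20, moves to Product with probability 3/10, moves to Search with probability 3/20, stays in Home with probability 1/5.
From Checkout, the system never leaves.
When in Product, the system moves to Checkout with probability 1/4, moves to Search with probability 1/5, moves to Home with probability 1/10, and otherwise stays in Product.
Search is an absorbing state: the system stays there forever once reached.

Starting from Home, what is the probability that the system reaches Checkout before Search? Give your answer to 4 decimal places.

0.6524

Let h(s) be the probability of absorption at Checkout starting from transient state s. Then h(Checkout) = 1 and h(Search) = 0. By first-step analysis:
h(Home) = 0.2·h(Home) + 0.35·1 + 0.3·h(Product) + 0.15·0
h(Product) = 0.1·h(Home) + 0.25·1 + 0.45·h(Product) + 0.2·0
Solving: h(Home) = 0.6524, h(Product) = 0.5732.
Starting from Home, the probability is 0.6524.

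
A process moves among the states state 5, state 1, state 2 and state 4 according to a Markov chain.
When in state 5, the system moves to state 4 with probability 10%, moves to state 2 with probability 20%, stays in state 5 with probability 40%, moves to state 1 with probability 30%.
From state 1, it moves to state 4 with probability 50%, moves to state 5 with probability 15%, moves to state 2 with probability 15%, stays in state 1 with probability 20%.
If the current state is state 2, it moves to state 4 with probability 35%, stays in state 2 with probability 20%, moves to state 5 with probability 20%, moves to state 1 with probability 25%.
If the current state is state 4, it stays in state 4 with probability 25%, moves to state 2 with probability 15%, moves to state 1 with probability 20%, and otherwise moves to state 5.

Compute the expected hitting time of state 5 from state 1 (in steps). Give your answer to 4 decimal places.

Let t(s) be the expected number of steps to first reach state 5 from state s, with t(state 5) = 0. Conditioning on the first step:
t(state 1) = 1 + 0.2·t(state 1) + 0.15·t(state 2) + 0.5·t(state 4)
t(state 2) = 1 + 0.25·t(state 1) + 0.2·t(state 2) + 0.35·t(state 4)
t(state 4) = 1 + 0.2·t(state 1) + 0.15·t(state 2) + 0.25·t(state 4)
Solving: t(state 1) = 3.9501, t(state 2) = 3.8669, t(state 4) = 3.1601.
Expected steps from state 1 to state 5: 3.9501.

3.9501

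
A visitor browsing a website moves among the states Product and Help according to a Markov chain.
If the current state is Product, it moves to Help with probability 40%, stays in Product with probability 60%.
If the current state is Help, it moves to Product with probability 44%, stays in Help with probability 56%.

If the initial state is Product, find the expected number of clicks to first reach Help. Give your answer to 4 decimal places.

Let t(s) be the expected number of clicks to first reach Help from state s, with t(Help) = 0. Conditioning on the first click:
t(Product) = 1 + 0.6·t(Product)
Solving: t(Product) = 2.5000.
Expected clicks from Product to Help: 2.5000.

2.5000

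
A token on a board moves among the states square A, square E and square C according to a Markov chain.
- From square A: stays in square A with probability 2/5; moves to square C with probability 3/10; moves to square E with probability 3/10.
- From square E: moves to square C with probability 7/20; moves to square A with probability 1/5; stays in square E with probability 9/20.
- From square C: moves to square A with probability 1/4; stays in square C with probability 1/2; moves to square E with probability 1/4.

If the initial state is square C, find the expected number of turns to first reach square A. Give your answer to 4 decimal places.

Let t(s) be the expected number of turns to first reach square A from state s, with t(square A) = 0. Conditioning on the first turn:
t(square E) = 1 + 0.45·t(square E) + 0.35·t(square C)
t(square C) = 1 + 0.25·t(square E) + 0.5·t(square C)
Solving: t(square E) = 4.5333, t(square C) = 4.2667.
Expected turns from square C to square A: 4.2667.

4.2667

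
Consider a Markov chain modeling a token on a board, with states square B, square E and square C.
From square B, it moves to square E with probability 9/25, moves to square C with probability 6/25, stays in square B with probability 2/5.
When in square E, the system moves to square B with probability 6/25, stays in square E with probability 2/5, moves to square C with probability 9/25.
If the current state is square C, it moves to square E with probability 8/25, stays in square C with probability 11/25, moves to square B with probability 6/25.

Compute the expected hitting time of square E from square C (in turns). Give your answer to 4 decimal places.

3.0172

Let t(s) be the expected number of turns to first reach square E from state s, with t(square E) = 0. Conditioning on the first turn:
t(square B) = 1 + 0.4·t(square B) + 0.24·t(square C)
t(square C) = 1 + 0.24·t(square B) + 0.44·t(square C)
Solving: t(square B) = 2.8736, t(square C) = 3.0172.
Expected turns from square C to square E: 3.0172.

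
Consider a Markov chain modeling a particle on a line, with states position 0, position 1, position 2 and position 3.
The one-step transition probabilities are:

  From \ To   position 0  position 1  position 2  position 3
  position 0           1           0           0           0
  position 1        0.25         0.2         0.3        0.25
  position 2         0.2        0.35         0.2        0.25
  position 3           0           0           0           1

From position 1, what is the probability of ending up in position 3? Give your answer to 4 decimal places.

0.5140

Let h(s) be the probability of absorption at position 3 starting from transient state s. Then h(position 3) = 1 and h(position 0) = 0. By first-step analysis:
h(position 1) = 0.25·0 + 0.2·h(position 1) + 0.3·h(position 2) + 0.25·1
h(position 2) = 0.2·0 + 0.35·h(position 1) + 0.2·h(position 2) + 0.25·1
Solving: h(position 1) = 0.5140, h(position 2) = 0.5374.
Starting from position 1, the probability is 0.5140.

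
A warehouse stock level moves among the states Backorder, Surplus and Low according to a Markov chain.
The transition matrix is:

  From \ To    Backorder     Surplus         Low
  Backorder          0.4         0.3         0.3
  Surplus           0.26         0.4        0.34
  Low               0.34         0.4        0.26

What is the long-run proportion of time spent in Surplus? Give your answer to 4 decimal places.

0.3670

Let the stationary distribution be π with π = πP and π_1 + π_2 + π_3 = 1.
π_1 = 0.4·π_1 + 0.26·π_2 + 0.34·π_3
π_2 = 0.3·π_1 + 0.4·π_2 + 0.4·π_3
Solving with the normalization constraint gives π = (0.3305, 0.3670, 0.3026).
So the stationary probability of Surplus is 0.3670.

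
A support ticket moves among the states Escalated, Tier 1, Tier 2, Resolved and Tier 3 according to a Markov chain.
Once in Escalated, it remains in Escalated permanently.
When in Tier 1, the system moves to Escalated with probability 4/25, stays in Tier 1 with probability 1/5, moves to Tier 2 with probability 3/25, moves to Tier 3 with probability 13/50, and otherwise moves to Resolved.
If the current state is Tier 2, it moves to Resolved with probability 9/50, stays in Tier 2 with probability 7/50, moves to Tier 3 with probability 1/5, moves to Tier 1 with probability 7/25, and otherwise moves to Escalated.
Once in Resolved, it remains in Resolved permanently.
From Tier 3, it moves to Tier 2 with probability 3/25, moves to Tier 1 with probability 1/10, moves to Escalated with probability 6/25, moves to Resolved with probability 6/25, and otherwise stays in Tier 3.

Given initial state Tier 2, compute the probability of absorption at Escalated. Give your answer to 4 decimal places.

0.4865

Let h(s) be the probability of absorption at Escalated starting from transient state s. Then h(Escalated) = 1 and h(Resolved) = 0. By first-step analysis:
h(Tier 1) = 0.16·1 + 0.2·h(Tier 1) + 0.12·h(Tier 2) + 0.26·0 + 0.26·h(Tier 3)
h(Tier 2) = 0.2·1 + 0.28·h(Tier 1) + 0.14·h(Tier 2) + 0.18·0 + 0.2·h(Tier 3)
h(Tier 3) = 0.24·1 + 0.1·h(Tier 1) + 0.12·h(Tier 2) + 0.24·0 + 0.3·h(Tier 3)
Solving: h(Tier 1) = 0.4316, h(Tier 2) = 0.4865, h(Tier 3) = 0.4879.
Starting from Tier 2, the probability is 0.4865.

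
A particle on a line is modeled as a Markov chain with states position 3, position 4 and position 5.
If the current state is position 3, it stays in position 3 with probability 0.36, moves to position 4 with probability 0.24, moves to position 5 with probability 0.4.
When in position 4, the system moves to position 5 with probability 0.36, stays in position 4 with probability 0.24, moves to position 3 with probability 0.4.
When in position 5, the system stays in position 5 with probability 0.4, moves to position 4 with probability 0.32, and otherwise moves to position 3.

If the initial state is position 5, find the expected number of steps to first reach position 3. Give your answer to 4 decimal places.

3.1690

Let t(s) be the expected number of steps to first reach position 3 from state s, with t(position 3) = 0. Conditioning on the first step:
t(position 4) = 1 + 0.24·t(position 4) + 0.36·t(position 5)
t(position 5) = 1 + 0.32·t(position 4) + 0.4·t(position 5)
Solving: t(position 4) = 2.8169, t(position 5) = 3.1690.
Expected steps from position 5 to position 3: 3.1690.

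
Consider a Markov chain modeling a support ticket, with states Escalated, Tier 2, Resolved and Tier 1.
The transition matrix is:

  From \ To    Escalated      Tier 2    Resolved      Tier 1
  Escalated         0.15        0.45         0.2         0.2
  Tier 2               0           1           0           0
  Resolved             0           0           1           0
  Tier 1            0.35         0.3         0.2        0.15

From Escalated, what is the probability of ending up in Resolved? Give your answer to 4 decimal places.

0.3218

Let h(s) be the probability of absorption at Resolved starting from transient state s. Then h(Resolved) = 1 and h(Tier 2) = 0. By first-step analysis:
h(Escalated) = 0.15·h(Escalated) + 0.45·0 + 0.2·1 + 0.2·h(Tier 1)
h(Tier 1) = 0.35·h(Escalated) + 0.3·0 + 0.2·1 + 0.15·h(Tier 1)
Solving: h(Escalated) = 0.3218, h(Tier 1) = 0.3678.
Starting from Escalated, the probability is 0.3218.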